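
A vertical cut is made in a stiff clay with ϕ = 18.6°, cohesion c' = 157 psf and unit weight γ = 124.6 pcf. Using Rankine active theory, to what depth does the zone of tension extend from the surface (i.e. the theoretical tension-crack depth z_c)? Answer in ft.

K_a = tan²(45° − 18.6°/2) = 0.5163; √K_a = 0.7186.
The active pressure is zero where K_a γ z = 2c√K_a, so z_c = 2c/(γ√K_a) = 2×157/(124.6×0.7186) = 3.507 ft.

3.51 ft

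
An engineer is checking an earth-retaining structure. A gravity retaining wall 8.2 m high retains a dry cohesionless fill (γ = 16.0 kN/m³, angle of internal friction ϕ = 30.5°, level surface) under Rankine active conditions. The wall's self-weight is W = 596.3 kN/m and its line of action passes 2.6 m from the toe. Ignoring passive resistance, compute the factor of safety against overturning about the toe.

K_a = tan²(45° − 30.5°/2) = 0.3267.
P_a = ½K_aγH² = 0.5×0.3267×16.0×8.2² = 175.7 kN/m, acting at H/3 = 2.733 m above the base.
Overturning moment M_o = P_a × H/3 = 175.7 × 2.733 = 480.3.
Resisting moment M_r = W × 2.6 = 596.3 × 2.6 = 1550.
FS_overturning = M_r/M_o = 1550/480.3 = 3.228.

3.23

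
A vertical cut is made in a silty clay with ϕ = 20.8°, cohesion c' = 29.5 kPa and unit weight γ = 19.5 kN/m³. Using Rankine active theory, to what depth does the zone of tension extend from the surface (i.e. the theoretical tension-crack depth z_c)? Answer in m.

4.39 m

K_a = tan²(45° − 20.8°/2) = 0.4759; √K_a = 0.6899.
The active pressure is zero where K_a γ z = 2c√K_a, so z_c = 2c/(γ√K_a) = 2×29.5/(19.5×0.6899) = 4.386 m.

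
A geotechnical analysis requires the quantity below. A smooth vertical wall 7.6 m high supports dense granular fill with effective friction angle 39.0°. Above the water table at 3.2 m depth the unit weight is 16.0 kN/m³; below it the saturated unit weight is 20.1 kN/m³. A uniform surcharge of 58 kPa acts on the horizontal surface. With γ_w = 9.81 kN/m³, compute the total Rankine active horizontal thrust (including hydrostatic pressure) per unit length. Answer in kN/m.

K_a = tan²(45° − φ/2) = 0.2275.
γ' = 20.1 − 9.81 = 10.29 kN/m³. h₂ = H − d_w = 4.4 m.
σ'_h: at surface K_a·q = 13.20; at WT K_a(q+γd_w) = 24.84; at base K_a(q+γd_w+γ'h₂) = 35.14 kPa.
P₁ = ½(13.20+24.84)×3.2 = 60.86; P₂ = ½(24.84+35.14)×4.4 = 132.0; P_w = ½γ_w h₂² = 94.96.
Total = 60.86+132.0+94.96 = 287.8 kN/m.

288 kN/m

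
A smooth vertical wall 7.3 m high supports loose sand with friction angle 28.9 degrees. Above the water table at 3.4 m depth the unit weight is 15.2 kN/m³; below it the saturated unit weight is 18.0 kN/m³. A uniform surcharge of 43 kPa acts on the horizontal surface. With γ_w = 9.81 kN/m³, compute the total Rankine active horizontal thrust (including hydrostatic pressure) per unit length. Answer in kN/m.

306 kN/m

K_a = tan²(45° − φ/2) = 0.3484.
γ' = 18.0 − 9.81 = 8.190 kN/m³. h₂ = H − d_w = 3.9 m.
σ'_h: at surface K_a·q = 14.98; at WT K_a(q+γd_w) = 32.98; at base K_a(q+γd_w+γ'h₂) = 44.11 kPa.
P₁ = ½(14.98+32.98)×3.4 = 81.54; P₂ = ½(32.98+44.11)×3.9 = 150.3; P_w = ½γ_w h₂² = 74.61.
Total = 81.54+150.3+74.61 = 306.5 kN/m.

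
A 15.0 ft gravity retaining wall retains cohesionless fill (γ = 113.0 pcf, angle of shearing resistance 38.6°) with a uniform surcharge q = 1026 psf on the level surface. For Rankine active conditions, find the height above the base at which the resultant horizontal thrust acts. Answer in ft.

6.37 ft

K_a = 0.2316.
Triangular part P₁ = ½K_aγH² = 2944 at H/3 = 5.000 ft; rectangular part P₂ = K_a q H = 3565 at H/2 = 7.500 ft.
ȳ = (P₁·5.000 + P₂·7.500)/(P₁+P₂) = 6.369 ft.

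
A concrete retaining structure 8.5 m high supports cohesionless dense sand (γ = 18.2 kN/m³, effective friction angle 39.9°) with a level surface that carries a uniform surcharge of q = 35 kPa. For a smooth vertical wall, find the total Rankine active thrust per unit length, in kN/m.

K_a = tan²(45° − φ/2) = 0.2184.
Soil triangle: ½ K_a γ H² = 0.5×0.2184×18.2×8.5² = 143.6 kN/m.
Surcharge rectangle: K_a q H = 0.2184×35×8.5 = 64.98 kN/m.
Total = 143.6 + 64.98 = 208.6 kN/m.

209 kN/m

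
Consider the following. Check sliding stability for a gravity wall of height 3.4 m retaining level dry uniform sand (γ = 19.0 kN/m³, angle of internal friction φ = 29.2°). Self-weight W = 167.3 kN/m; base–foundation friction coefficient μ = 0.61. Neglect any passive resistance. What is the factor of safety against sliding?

K_a = tan²(45° − 29.2°/2) = 0.3442.
P_a = ½K_aγH² = 0.5×0.3442×19.0×3.4² = 37.80 kN/m, acting at H/3 = 1.133 m above the base.
FS_sliding = μW / P_a = 0.61×167.3 / 37.80 = 2.700.

2.70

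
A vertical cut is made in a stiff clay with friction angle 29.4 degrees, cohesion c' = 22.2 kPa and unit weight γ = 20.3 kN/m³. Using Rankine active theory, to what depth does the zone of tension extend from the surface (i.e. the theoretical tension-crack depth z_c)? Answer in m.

3.74 m

K_a = tan²(45° − 29.4°/2) = 0.3415; √K_a = 0.5844.
The active pressure is zero where K_a γ z = 2c√K_a, so z_c = 2c/(γ√K_a) = 2×22.2/(20.3×0.5844) = 3.743 m.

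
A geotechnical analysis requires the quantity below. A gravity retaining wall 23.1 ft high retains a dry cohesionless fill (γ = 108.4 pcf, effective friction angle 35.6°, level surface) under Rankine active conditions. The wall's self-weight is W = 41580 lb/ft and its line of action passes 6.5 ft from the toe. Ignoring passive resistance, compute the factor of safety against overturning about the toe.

4.59

K_a = tan²(45° − 35.6°/2) = 0.2641.
P_a = ½K_aγH² = 0.5×0.2641×108.4×23.1² = 7639 lb/ft, acting at H/3 = 7.700 ft above the base.
Overturning moment M_o = P_a × H/3 = 7639 × 7.700 = 58820.
Resisting moment M_r = W × 6.5 = 41580 × 6.5 = 270300.
FS_overturning = M_r/M_o = 270300/58820 = 4.595.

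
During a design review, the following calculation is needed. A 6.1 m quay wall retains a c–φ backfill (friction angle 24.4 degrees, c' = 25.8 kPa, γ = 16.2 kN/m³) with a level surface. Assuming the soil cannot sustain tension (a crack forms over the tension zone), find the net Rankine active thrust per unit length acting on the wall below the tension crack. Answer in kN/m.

4.51 kN/m

K_a = 0.4153; √K_a = 0.6445.
Tension-crack depth z_c = 2c/(γ√K_a) = 2×25.8/(16.2×0.6445) = 4.942 m.
σ_a at base = K_a γ H − 2c√K_a = 0.4153×16.2×6.1 − 2×25.8×0.6445 = 7.788 kPa.
P_a = ½ × 7.788 × (H − z_c) = 0.5×7.788×1.158 = 4.508 kN/m.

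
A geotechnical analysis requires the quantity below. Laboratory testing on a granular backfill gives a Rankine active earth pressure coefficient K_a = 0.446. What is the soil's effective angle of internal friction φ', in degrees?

K_a = tan²(45° − φ/2) ⇒ 45° − φ/2 = arctan(√0.446) = 33.74°.
φ = 2(45° − 33.74°) = 22.53°.

22.5°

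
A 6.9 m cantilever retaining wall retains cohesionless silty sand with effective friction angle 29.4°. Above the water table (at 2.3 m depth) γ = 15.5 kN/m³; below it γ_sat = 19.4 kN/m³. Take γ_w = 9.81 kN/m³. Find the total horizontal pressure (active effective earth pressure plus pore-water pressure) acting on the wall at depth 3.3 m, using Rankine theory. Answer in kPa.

K_a = (1 − sin φ)/(1 + sin φ) = 0.3415.
γ' = 19.4 − 9.81 = 9.590 kN/m³.
Effective vertical stress at 3.3 m: σ'_v = 15.5×2.3 + 9.590×1.00 = 45.24 kPa.
σ'_h = K_a σ'_v = 0.3415 × 45.24 = 15.45 kPa; u = γ_w × 1.00 = 9.810 kPa.
Total σ_h = 15.45 + 9.810 = 25.26 kPa.

25.3 kPa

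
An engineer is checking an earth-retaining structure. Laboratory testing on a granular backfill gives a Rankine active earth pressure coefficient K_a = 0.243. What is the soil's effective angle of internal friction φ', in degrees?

37.5°

K_a = tan²(45° − φ/2) ⇒ 45° − φ/2 = arctan(√0.243) = 26.24°.
φ = 2(45° − 26.24°) = 37.52°.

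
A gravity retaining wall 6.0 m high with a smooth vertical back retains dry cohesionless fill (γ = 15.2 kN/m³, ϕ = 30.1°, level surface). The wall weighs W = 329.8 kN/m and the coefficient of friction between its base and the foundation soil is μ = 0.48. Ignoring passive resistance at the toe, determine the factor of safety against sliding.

K_a = tan²(45° − 30.1°/2) = 0.3320.
P_a = ½K_aγH² = 0.5×0.3320×15.2×6.0² = 90.83 kN/m, acting at H/3 = 2.000 m above the base.
FS_sliding = μW / P_a = 0.48×329.8 / 90.83 = 1.743.

1.74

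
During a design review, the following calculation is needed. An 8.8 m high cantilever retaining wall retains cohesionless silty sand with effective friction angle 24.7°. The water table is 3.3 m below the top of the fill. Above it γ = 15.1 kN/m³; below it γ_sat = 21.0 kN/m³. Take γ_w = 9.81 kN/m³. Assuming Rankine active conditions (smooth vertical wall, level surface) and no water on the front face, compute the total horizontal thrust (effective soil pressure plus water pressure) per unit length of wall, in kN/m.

364 kN/m

K_a = tan²(45° − φ/2) = 0.4106.
γ' = 21.0 − 9.81 = 11.19 kN/m³. Depth below WT = 5.5 m.
σ'_h at WT = K_a γ d_w = 20.46 kPa; at base = 20.46 + K_a γ' × 5.5 = 45.73 kPa.
P₁ (0–3.3 m) = ½×20.46×3.3 = 33.76. P₂ (3.3–8.8 m) = ½(20.46+45.73)×5.5 = 182.0.
P_w = ½ γ_w h₂² = 0.5×9.81×5.5² = 148.4. Total = 33.76+182.0+148.4 = 364.1 kN/m.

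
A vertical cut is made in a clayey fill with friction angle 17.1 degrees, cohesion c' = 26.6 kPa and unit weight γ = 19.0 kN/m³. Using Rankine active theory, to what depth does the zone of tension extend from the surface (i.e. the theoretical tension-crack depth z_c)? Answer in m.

K_a = tan²(45° − 17.1°/2) = 0.5455; √K_a = 0.7386.
The active pressure is zero where K_a γ z = 2c√K_a, so z_c = 2c/(γ√K_a) = 2×26.6/(19.0×0.7386) = 3.791 m.

3.79 m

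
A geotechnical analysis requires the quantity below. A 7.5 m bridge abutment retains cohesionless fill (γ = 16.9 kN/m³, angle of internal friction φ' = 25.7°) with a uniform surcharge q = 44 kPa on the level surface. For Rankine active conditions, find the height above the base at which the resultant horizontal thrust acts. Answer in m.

3.01 m

K_a = 0.3950.
Triangular part P₁ = ½K_aγH² = 187.8 at H/3 = 2.500 m; rectangular part P₂ = K_a q H = 130.4 at H/2 = 3.750 m.
ȳ = (P₁·2.500 + P₂·3.750)/(P₁+P₂) = 3.012 m.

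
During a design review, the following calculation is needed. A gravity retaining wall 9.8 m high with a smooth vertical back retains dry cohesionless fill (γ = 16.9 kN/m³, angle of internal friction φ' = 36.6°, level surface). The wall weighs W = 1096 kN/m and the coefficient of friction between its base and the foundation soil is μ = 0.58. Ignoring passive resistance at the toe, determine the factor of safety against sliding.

K_a = tan²(45° − 36.6°/2) = 0.2530.
P_a = ½K_aγH² = 0.5×0.2530×16.9×9.8² = 205.3 kN/m, acting at H/3 = 3.267 m above the base.
FS_sliding = μW / P_a = 0.58×1096 / 205.3 = 3.097.

3.10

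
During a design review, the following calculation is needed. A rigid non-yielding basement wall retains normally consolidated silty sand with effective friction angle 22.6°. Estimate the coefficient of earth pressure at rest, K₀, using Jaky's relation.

K₀ = 1 − sin φ' = 1 − sin 22.6° = 0.6157.

0.616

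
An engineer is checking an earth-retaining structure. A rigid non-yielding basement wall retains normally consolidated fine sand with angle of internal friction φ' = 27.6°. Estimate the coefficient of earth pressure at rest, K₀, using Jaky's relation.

0.537

K₀ = 1 − sin φ' = 1 − sin 27.6° = 0.5367.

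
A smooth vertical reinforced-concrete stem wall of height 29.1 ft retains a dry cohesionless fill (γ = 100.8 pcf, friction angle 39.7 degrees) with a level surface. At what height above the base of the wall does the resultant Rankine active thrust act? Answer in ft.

9.70 ft

K_a = 0.2204.
The pressure distribution is triangular, so the resultant acts at H/3 above the base = 29.1/3 = 9.700 ft.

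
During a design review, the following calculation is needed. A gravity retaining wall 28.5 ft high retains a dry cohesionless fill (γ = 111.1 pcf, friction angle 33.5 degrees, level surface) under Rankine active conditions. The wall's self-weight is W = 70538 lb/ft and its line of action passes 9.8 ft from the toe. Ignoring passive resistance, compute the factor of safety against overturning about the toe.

K_a = tan²(45° − 33.5°/2) = 0.2887.
P_a = ½K_aγH² = 0.5×0.2887×111.1×28.5² = 13030 lb/ft, acting at H/3 = 9.500 ft above the base.
Overturning moment M_o = P_a × H/3 = 13030 × 9.500 = 123800.
Resisting moment M_r = W × 9.8 = 70538 × 9.8 = 691300.
FS_overturning = M_r/M_o = 691300/123800 = 5.586.

5.59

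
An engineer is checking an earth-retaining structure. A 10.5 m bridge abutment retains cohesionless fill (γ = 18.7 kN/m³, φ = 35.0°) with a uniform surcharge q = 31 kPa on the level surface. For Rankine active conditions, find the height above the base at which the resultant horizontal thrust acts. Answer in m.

3.92 m

K_a = 0.2710.
Triangular part P₁ = ½K_aγH² = 279.3 at H/3 = 3.500 m; rectangular part P₂ = K_a q H = 88.21 at H/2 = 5.250 m.
ȳ = (P₁·3.500 + P₂·5.250)/(P₁+P₂) = 3.920 m.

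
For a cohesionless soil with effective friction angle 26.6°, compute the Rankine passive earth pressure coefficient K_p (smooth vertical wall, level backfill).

K_p = (1 + sin φ)/(1 − sin φ) = tan²(45° + 26.6°/2) = 2.622.

2.62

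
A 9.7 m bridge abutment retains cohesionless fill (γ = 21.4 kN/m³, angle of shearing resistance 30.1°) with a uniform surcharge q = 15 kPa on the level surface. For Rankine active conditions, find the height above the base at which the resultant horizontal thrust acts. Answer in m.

K_a = 0.3320.
Triangular part P₁ = ½K_aγH² = 334.2 at H/3 = 3.233 m; rectangular part P₂ = K_a q H = 48.30 at H/2 = 4.850 m.
ȳ = (P₁·3.233 + P₂·4.850)/(P₁+P₂) = 3.437 m.

3.44 m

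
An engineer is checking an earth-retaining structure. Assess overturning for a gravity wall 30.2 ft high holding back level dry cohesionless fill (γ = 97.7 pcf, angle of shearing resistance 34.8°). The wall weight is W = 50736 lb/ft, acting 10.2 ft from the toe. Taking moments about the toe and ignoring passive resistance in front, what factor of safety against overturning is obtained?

K_a = tan²(45° − 34.8°/2) = 0.2733.
P_a = ½K_aγH² = 0.5×0.2733×97.7×30.2² = 12180 lb/ft, acting at H/3 = 10.07 ft above the base.
Overturning moment M_o = P_a × H/3 = 12180 × 10.07 = 122600.
Resisting moment M_r = W × 10.2 = 50736 × 10.2 = 517500.
FS_overturning = M_r/M_o = 517500/122600 = 4.222.

4.22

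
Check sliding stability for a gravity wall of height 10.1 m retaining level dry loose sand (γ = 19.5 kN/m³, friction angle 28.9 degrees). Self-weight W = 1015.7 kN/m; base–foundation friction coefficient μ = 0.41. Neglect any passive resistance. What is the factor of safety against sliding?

1.20

K_a = tan²(45° − 28.9°/2) = 0.3484.
P_a = ½K_aγH² = 0.5×0.3484×19.5×10.1² = 346.5 kN/m, acting at H/3 = 3.367 m above the base.
FS_sliding = μW / P_a = 0.41×1015.7 / 346.5 = 1.202.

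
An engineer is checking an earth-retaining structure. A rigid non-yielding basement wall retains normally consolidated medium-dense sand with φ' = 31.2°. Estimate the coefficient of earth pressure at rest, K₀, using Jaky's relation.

K₀ = 1 − sin φ' = 1 − sin 31.2° = 0.4820.

0.482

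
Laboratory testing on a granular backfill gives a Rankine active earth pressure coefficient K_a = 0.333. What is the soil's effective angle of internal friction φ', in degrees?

K_a = tan²(45° − φ/2) ⇒ 45° − φ/2 = arctan(√0.333) = 29.99°.
φ = 2(45° − 29.99°) = 30.02°.

30.0°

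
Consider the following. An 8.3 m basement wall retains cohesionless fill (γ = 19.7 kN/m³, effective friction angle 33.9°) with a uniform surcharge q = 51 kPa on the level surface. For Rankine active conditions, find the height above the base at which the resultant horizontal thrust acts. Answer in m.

K_a = 0.2839.
Triangular part P₁ = ½K_aγH² = 192.6 at H/3 = 2.767 m; rectangular part P₂ = K_a q H = 120.2 at H/2 = 4.150 m.
ȳ = (P₁·2.767 + P₂·4.150)/(P₁+P₂) = 3.298 m.

3.30 m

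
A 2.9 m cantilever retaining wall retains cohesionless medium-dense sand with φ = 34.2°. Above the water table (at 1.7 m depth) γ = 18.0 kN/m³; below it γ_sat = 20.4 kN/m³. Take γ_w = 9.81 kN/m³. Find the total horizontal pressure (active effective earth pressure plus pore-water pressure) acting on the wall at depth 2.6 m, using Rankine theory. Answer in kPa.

20.1 kPa

K_a = (1 − sin φ)/(1 + sin φ) = 0.2803.
γ' = 20.4 − 9.81 = 10.59 kN/m³.
Effective vertical stress at 2.6 m: σ'_v = 18.0×1.7 + 10.59×0.900 = 40.13 kPa.
σ'_h = K_a σ'_v = 0.2803 × 40.13 = 11.25 kPa; u = γ_w × 0.900 = 8.829 kPa.
Total σ_h = 11.25 + 8.829 = 20.08 kPa.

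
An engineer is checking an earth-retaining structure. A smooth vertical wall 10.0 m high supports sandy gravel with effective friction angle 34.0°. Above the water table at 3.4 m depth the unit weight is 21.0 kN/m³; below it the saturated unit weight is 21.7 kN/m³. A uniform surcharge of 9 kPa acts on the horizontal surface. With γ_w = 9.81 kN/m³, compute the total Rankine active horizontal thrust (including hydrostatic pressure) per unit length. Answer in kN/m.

K_a = tan²(45° − φ/2) = 0.2827.
γ' = 21.7 − 9.81 = 11.89 kN/m³. h₂ = H − d_w = 6.6 m.
σ'_h: at surface K_a·q = 2.544; at WT K_a(q+γd_w) = 22.73; at base K_a(q+γd_w+γ'h₂) = 44.92 kPa.
P₁ = ½(2.544+22.73)×3.4 = 42.97; P₂ = ½(22.73+44.92)×6.6 = 223.2; P_w = ½γ_w h₂² = 213.7.
Total = 42.97+223.2+213.7 = 479.9 kN/m.

480 kN/m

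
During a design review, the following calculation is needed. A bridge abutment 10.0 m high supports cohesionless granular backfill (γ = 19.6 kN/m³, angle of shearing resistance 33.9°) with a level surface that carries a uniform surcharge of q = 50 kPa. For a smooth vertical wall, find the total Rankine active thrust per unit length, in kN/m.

420 kN/m

K_a = tan²(45° − φ/2) = 0.2839.
Soil triangle: ½ K_a γ H² = 0.5×0.2839×19.6×10.0² = 278.2 kN/m.
Surcharge rectangle: K_a q H = 0.2839×50×10.0 = 142.0 kN/m.
Total = 278.2 + 142.0 = 420.2 kN/m.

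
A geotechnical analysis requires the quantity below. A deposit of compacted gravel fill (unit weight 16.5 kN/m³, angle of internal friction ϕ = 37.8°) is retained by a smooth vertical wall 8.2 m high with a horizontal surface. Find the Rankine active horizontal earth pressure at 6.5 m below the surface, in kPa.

K_a = (1 − sin φ)/(1 + sin φ) = 0.2400.
σ_h = K_a γ z = 0.2400 × 16.5 × 6.5 = 25.74 kPa.

25.7 kPa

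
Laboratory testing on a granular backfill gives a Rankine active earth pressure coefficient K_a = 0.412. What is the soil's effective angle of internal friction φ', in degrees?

K_a = tan²(45° − φ/2) ⇒ 45° − φ/2 = arctan(√0.412) = 32.70°.
φ = 2(45° − 32.70°) = 24.61°.

24.6°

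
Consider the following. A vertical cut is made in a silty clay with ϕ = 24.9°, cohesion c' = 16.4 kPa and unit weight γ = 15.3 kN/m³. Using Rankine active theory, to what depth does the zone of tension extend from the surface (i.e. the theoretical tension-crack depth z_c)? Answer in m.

K_a = tan²(45° − 24.9°/2) = 0.4074; √K_a = 0.6383.
The active pressure is zero where K_a γ z = 2c√K_a, so z_c = 2c/(γ√K_a) = 2×16.4/(15.3×0.6383) = 3.359 m.

3.36 m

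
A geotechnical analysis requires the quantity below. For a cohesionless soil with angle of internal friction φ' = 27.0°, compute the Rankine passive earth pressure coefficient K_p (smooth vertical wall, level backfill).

2.66

K_p = (1 + sin φ)/(1 − sin φ) = tan²(45° + 27.0°/2) = 2.663.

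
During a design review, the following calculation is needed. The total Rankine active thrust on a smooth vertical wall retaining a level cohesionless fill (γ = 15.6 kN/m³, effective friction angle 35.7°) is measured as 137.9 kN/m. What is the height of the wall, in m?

K_a = 0.2630. P_a = ½ K_a γ H² ⇒ H = √(2P_a/(K_a γ)).
H = √(2×137.9/(0.2630×15.6)) = 8.199 m.

8.20 m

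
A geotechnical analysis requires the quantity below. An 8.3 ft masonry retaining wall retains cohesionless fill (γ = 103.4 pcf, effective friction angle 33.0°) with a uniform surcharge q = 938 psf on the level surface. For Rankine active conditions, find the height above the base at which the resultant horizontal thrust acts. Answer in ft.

K_a = 0.2948.
Triangular part P₁ = ½K_aγH² = 1050 at H/3 = 2.767 ft; rectangular part P₂ = K_a q H = 2295 at H/2 = 4.150 ft.
ȳ = (P₁·2.767 + P₂·4.150)/(P₁+P₂) = 3.716 ft.

3.72 ft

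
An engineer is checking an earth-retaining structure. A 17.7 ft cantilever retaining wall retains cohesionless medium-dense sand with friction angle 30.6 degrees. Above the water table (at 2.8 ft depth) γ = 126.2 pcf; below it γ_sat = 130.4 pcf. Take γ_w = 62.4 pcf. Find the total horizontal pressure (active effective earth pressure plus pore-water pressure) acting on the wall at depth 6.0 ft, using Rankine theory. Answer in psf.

385 psf

K_a = (1 − sin φ)/(1 + sin φ) = 0.3253.
γ' = 130.4 − 62.4 = 68.00 pcf.
Effective vertical stress at 6.0 ft: σ'_v = 126.2×2.8 + 68.00×3.20 = 571.0 psf.
σ'_h = K_a σ'_v = 0.3253 × 571.0 = 185.8 psf; u = γ_w × 3.20 = 199.7 psf.
Total σ_h = 185.8 + 199.7 = 385.4 psf.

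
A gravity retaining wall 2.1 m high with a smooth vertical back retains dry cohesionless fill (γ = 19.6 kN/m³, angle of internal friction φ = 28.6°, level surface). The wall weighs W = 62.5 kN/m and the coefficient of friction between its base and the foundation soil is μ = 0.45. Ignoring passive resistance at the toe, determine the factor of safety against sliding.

1.85

K_a = tan²(45° − 28.6°/2) = 0.3525.
P_a = ½K_aγH² = 0.5×0.3525×19.6×2.1² = 15.24 kN/m, acting at H/3 = 0.7000 m above the base.
FS_sliding = μW / P_a = 0.45×62.5 / 15.24 = 1.846.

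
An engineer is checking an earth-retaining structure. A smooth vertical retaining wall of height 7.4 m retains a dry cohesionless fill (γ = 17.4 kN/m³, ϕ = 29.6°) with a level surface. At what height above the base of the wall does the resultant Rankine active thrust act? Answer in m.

K_a = 0.3387.
The pressure distribution is triangular, so the resultant acts at H/3 above the base = 7.4/3 = 2.467 m.

2.47 m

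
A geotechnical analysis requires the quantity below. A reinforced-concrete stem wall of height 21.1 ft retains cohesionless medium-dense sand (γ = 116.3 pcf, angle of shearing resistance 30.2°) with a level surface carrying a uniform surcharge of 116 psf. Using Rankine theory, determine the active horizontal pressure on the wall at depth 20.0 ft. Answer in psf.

807 psf

K_a = (1 − sin φ)/(1 + sin φ) = 0.3307.
σ_v = γz + q = 116.3 × 20.0 + 116 = 2442 psf.
σ_h = K_a σ_v = 0.3307 × 2442 = 807.5 psf.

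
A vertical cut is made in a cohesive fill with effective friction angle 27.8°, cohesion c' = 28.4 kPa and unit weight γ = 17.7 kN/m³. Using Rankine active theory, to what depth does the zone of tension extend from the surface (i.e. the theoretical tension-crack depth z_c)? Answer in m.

K_a = tan²(45° − 27.8°/2) = 0.3639; √K_a = 0.6032.
The active pressure is zero where K_a γ z = 2c√K_a, so z_c = 2c/(γ√K_a) = 2×28.4/(17.7×0.6032) = 5.320 m.

5.32 m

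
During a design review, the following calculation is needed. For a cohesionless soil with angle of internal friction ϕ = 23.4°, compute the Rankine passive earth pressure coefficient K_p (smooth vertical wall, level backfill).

K_p = (1 + sin φ)/(1 − sin φ) = tan²(45° + 23.4°/2) = 2.318.

2.32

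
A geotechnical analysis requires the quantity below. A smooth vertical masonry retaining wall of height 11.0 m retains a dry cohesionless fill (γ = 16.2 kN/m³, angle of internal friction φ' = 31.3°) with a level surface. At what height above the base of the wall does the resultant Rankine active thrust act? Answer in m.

K_a = 0.3162.
The pressure distribution is triangular, so the resultant acts at H/3 above the base = 11.0/3 = 3.667 m.

3.67 m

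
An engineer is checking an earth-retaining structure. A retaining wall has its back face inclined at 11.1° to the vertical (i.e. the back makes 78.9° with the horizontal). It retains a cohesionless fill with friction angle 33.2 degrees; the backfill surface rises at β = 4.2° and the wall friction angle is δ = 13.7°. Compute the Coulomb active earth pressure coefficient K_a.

K_a = sin²(α+φ) / [sin²α · sin(α−δ) · (1 + √{sin(φ+δ)sin(φ−β) / (sin(α−δ)sin(α+β))})²].
With α = 78.9°, φ = 33.2°, δ = 13.7°, β = 4.2°: K_a = 0.3711.

0.371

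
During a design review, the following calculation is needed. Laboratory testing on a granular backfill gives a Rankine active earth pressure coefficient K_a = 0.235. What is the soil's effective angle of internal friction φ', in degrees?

38.3°

K_a = tan²(45° − φ/2) ⇒ 45° − φ/2 = arctan(√0.235) = 25.86°.
φ = 2(45° − 25.86°) = 38.27°.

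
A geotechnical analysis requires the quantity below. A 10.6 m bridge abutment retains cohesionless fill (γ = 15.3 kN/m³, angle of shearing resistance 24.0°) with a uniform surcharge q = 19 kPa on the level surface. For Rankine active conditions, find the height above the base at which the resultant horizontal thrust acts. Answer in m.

3.87 m

K_a = 0.4217.
Triangular part P₁ = ½K_aγH² = 362.5 at H/3 = 3.533 m; rectangular part P₂ = K_a q H = 84.94 at H/2 = 5.300 m.
ȳ = (P₁·3.533 + P₂·5.300)/(P₁+P₂) = 3.869 m.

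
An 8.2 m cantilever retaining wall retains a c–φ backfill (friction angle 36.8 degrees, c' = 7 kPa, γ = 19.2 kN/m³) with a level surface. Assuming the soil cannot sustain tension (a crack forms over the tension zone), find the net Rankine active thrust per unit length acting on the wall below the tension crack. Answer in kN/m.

109 kN/m

K_a = 0.2508; √K_a = 0.5008.
Tension-crack depth z_c = 2c/(γ√K_a) = 2×7/(19.2×0.5008) = 1.456 m.
σ_a at base = K_a γ H − 2c√K_a = 0.2508×19.2×8.2 − 2×7×0.5008 = 32.47 kPa.
P_a = ½ × 32.47 × (H − z_c) = 0.5×32.47×6.744 = 109.5 kN/m.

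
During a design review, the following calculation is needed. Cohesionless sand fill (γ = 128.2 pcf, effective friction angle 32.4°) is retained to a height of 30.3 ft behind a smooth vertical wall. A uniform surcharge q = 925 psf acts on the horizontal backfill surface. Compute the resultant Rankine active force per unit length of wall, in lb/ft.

K_a = tan²(45° − φ/2) = 0.3022.
Soil triangle: ½ K_a γ H² = 0.5×0.3022×128.2×30.3² = 17790 lb/ft.
Surcharge rectangle: K_a q H = 0.3022×925×30.3 = 8471 lb/ft.
Total = 17790 + 8471 = 26260 lb/ft.

26300 lb/ft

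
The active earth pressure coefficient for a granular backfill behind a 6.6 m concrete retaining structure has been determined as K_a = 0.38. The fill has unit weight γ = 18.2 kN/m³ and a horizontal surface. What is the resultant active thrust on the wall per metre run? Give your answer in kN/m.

P = ½ K_a γ H² = 0.5 × 0.38 × 18.2 × 6.6² = 150.6 kN/m.

151 kN/m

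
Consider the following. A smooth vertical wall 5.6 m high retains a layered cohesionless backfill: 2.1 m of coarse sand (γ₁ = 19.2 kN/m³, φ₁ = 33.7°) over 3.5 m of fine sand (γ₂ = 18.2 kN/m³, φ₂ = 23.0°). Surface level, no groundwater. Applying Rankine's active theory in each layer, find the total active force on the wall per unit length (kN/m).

K_a1 = tan²(45°−33.7°/2) = 0.2863; K_a2 = tan²(45°−23.0°/2) = 0.4381.
Layer 1: σ at base = K_a1 γ₁ h₁ = 11.54 kPa; P₁ = ½×11.54×2.1 = 12.12.
Layer 2: σ_v at top = γ₁h₁ = 40.32; σ_h top = K_a2×40.32 = 17.66; σ_h base = K_a2×(40.32+18.2×3.5) = 45.57.
P₂ = ½(17.66+45.57)×3.5 = 110.7. Total P_a = 12.12+110.7 = 122.8 kN/m.

123 kN/m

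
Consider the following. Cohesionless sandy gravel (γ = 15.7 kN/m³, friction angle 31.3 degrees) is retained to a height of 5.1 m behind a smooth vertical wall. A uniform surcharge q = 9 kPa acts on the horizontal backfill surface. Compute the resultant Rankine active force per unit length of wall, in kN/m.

K_a = tan²(45° − φ/2) = 0.3162.
Soil triangle: ½ K_a γ H² = 0.5×0.3162×15.7×5.1² = 64.56 kN/m.
Surcharge rectangle: K_a q H = 0.3162×9×5.1 = 14.51 kN/m.
Total = 64.56 + 14.51 = 79.08 kN/m.

79.1 kN/m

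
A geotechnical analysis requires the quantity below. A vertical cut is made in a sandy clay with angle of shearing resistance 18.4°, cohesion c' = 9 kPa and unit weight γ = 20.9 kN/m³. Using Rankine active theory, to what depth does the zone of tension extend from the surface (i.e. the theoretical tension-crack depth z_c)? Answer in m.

1.19 m

K_a = tan²(45° − 18.4°/2) = 0.5202; √K_a = 0.7212.
The active pressure is zero where K_a γ z = 2c√K_a, so z_c = 2c/(γ√K_a) = 2×9/(20.9×0.7212) = 1.194 m.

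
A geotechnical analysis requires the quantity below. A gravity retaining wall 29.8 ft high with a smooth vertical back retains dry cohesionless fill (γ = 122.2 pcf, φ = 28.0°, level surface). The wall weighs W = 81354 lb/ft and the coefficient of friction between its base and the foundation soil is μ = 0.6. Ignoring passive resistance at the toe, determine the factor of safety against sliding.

K_a = tan²(45° − 28.0°/2) = 0.3610.
P_a = ½K_aγH² = 0.5×0.3610×122.2×29.8² = 19590 lb/ft, acting at H/3 = 9.933 ft above the base.
FS_sliding = μW / P_a = 0.6×81354 / 19590 = 2.492.

2.49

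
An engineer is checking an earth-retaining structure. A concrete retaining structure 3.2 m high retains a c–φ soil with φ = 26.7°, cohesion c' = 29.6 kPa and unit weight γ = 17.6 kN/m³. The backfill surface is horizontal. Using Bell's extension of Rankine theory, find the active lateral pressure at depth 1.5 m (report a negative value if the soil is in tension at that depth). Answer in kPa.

-26.5 kPa

K_a = (1 − sin φ)/(1 + sin φ) = 0.3800.
σ_a = K_a γ z − 2c√K_a = 0.3800×17.6×1.5 − 2×29.6×0.6164 = -26.46 kPa.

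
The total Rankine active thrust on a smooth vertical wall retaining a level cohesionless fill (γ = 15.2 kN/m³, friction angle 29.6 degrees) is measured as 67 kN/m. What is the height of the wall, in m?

5.10 m

K_a = 0.3387. P_a = ½ K_a γ H² ⇒ H = √(2P_a/(K_a γ)).
H = √(2×67/(0.3387×15.2)) = 5.101 m.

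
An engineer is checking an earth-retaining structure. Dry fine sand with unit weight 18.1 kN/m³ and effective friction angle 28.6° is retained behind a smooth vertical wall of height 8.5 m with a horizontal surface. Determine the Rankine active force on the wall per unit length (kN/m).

231 kN/m

K_a = tan²(45° − φ/2) = 0.3525.
P_a = ½ K_a γ H² = 0.5 × 0.3525 × 18.1 × 8.5² = 230.5 kN/m.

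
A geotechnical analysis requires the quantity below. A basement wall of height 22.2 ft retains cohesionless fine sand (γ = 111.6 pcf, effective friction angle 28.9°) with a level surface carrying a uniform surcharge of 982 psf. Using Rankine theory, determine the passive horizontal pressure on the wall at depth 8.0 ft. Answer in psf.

K_p = (1 + sin φ)/(1 − sin φ) = 2.871.
σ_v = γz + q = 111.6 × 8.0 + 982 = 1875 psf.
σ_h = K_p σ_v = 2.871 × 1875 = 5382 psf.

5380 psf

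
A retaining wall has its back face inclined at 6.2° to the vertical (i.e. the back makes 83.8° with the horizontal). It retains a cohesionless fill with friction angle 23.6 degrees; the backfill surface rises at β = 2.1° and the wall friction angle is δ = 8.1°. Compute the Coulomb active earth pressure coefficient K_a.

0.454

K_a = sin²(α+φ) / [sin²α · sin(α−δ) · (1 + √{sin(φ+δ)sin(φ−β) / (sin(α−δ)sin(α+β))})²].
With α = 83.8°, φ = 23.6°, δ = 8.1°, β = 2.1°: K_a = 0.4545.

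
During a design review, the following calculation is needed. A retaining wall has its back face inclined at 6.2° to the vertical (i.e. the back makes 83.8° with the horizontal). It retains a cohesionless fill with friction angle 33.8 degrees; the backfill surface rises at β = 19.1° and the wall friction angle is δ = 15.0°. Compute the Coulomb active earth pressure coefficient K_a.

K_a = sin²(α+φ) / [sin²α · sin(α−δ) · (1 + √{sin(φ+δ)sin(φ−β) / (sin(α−δ)sin(α+β))})²].
With α = 83.8°, φ = 33.8°, δ = 15.0°, β = 19.1°: K_a = 0.4007.

0.401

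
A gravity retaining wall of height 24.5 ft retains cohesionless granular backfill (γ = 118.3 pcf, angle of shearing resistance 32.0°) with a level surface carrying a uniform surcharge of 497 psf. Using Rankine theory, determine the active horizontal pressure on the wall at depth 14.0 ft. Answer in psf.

662 psf

K_a = (1 − sin φ)/(1 + sin φ) = 0.3073.
σ_v = γz + q = 118.3 × 14.0 + 497 = 2153 psf.
σ_h = K_a σ_v = 0.3073 × 2153 = 661.6 psf.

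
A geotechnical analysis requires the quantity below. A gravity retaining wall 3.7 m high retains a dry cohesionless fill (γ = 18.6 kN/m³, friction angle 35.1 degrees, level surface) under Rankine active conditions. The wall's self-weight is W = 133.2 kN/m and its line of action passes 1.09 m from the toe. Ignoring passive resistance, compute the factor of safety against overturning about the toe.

K_a = tan²(45° − 35.1°/2) = 0.2698.
P_a = ½K_aγH² = 0.5×0.2698×18.6×3.7² = 34.35 kN/m, acting at H/3 = 1.233 m above the base.
Overturning moment M_o = P_a × H/3 = 34.35 × 1.233 = 42.37.
Resisting moment M_r = W × 1.09 = 133.2 × 1.09 = 145.2.
FS_overturning = M_r/M_o = 145.2/42.37 = 3.427.

3.43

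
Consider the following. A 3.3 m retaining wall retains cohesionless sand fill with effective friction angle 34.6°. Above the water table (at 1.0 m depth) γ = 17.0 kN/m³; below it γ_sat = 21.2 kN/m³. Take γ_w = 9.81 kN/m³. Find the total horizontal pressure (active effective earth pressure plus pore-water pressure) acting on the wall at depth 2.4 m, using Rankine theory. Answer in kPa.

K_a = (1 − sin φ)/(1 + sin φ) = 0.2756.
γ' = 21.2 − 9.81 = 11.39 kN/m³.
Effective vertical stress at 2.4 m: σ'_v = 17.0×1.0 + 11.39×1.40 = 32.95 kPa.
σ'_h = K_a σ'_v = 0.2756 × 32.95 = 9.081 kPa; u = γ_w × 1.40 = 13.73 kPa.
Total σ_h = 9.081 + 13.73 = 22.82 kPa.

22.8 kPa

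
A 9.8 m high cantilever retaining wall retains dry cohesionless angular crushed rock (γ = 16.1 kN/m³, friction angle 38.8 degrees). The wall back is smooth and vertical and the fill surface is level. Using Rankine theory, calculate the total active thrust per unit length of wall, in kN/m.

K_a = tan²(45° − φ/2) = 0.2296.
P_a = ½ K_a γ H² = 0.5 × 0.2296 × 16.1 × 9.8² = 177.5 kN/m.

177 kN/m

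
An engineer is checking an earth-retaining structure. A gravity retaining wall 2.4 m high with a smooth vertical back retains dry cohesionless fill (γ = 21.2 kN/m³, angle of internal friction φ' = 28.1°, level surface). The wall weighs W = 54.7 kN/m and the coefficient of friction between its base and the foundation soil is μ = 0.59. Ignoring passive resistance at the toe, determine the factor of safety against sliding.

K_a = tan²(45° − 28.1°/2) = 0.3596.
P_a = ½K_aγH² = 0.5×0.3596×21.2×2.4² = 21.96 kN/m, acting at H/3 = 0.8000 m above the base.
FS_sliding = μW / P_a = 0.59×54.7 / 21.96 = 1.470.

1.47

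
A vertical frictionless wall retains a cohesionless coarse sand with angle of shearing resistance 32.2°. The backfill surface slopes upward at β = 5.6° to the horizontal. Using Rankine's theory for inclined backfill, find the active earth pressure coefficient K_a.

0.309

K_a = cos β · (cos β − √(cos²β − cos²φ)) / (cos β + √(cos²β − cos²φ)).
cos β = 0.9952, cos φ = 0.8462, √(cos²β − cos²φ) = 0.5239.
K_a = 0.9952 × (0.9952 − 0.5239)/(0.9952 + 0.5239) = 0.3088.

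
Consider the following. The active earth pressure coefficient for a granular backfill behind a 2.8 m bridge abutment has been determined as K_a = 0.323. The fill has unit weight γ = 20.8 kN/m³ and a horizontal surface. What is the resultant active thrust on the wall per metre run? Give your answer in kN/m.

P = ½ K_a γ H² = 0.5 × 0.323 × 20.8 × 2.8² = 26.34 kN/m.

26.3 kN/m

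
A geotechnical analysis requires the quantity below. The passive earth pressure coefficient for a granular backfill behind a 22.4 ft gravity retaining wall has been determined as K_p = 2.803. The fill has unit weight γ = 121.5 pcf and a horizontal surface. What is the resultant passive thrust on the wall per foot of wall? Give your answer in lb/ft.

P = ½ K_p γ H² = 0.5 × 2.803 × 121.5 × 22.4² = 85440 lb/ft.

85400 lb/ft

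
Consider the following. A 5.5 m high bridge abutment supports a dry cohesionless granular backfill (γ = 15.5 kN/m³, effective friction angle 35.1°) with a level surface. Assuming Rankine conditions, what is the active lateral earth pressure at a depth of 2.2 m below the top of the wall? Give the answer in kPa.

9.20 kPa

K_a = (1 − sin φ)/(1 + sin φ) = 0.2698.
σ_h = K_a γ z = 0.2698 × 15.5 × 2.2 = 9.201 kPa.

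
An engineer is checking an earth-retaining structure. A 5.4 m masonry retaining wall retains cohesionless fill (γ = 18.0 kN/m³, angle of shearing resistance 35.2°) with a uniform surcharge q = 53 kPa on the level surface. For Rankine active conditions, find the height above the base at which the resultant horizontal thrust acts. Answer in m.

K_a = 0.2687.
Triangular part P₁ = ½K_aγH² = 70.51 at H/3 = 1.800 m; rectangular part P₂ = K_a q H = 76.90 at H/2 = 2.700 m.
ȳ = (P₁·1.800 + P₂·2.700)/(P₁+P₂) = 2.269 m.

2.27 m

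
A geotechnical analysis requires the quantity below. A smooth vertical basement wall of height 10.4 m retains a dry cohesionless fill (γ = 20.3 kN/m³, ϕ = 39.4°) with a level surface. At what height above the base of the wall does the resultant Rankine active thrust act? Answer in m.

3.47 m

K_a = 0.2234.
The pressure distribution is triangular, so the resultant acts at H/3 above the base = 10.4/3 = 3.467 m.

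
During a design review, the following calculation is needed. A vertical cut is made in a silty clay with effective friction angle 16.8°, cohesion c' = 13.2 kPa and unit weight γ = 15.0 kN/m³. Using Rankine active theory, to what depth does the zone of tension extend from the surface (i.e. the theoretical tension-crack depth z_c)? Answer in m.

2.37 m

K_a = tan²(45° − 16.8°/2) = 0.5516; √K_a = 0.7427.
The active pressure is zero where K_a γ z = 2c√K_a, so z_c = 2c/(γ√K_a) = 2×13.2/(15.0×0.7427) = 2.370 m.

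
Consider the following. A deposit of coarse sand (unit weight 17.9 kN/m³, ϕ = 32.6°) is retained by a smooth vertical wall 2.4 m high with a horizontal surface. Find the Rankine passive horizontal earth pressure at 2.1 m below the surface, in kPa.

K_p = (1 + sin φ)/(1 − sin φ) = 3.336.
σ_h = K_p γ z = 3.336 × 17.9 × 2.1 = 125.4 kPa.

125 kPa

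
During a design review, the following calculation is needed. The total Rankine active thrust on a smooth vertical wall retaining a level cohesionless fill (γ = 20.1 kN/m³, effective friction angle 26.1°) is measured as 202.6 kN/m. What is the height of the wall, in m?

7.20 m

K_a = 0.3889. P_a = ½ K_a γ H² ⇒ H = √(2P_a/(K_a γ)).
H = √(2×202.6/(0.3889×20.1)) = 7.199 m.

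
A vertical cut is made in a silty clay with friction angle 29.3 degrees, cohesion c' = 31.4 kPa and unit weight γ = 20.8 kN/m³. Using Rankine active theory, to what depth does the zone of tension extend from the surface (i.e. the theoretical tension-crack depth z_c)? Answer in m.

K_a = tan²(45° − 29.3°/2) = 0.3428; √K_a = 0.5855.
The active pressure is zero where K_a γ z = 2c√K_a, so z_c = 2c/(γ√K_a) = 2×31.4/(20.8×0.5855) = 5.156 m.

5.16 m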